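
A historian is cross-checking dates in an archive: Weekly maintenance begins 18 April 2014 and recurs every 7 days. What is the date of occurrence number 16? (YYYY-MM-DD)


First occurrence: 2014-04-18 (occurrence 1)
Each occurrence is 7 days after the previous.
Occurrence 16 is 15 weeks after the first.
15 weeks = 105 days
2014-04-18 + 105 days = 2014-08-01

2014-08-01


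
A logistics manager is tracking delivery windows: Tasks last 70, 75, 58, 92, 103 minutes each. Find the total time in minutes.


Durations: 70, 75, 58, 92, 103
Running sum: 70
+ 75 = 145
+ 58 = 203
+ 92 = 295
+ 103 = 398
Total duration: 398 minutes
That is 6 hours and 38 minutes

398


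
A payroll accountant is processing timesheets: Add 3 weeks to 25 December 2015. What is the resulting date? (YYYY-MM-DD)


Start: 2015-12-25
Weeks to add: 3
Convert to days: 3 x 7 = 21 days
Add 21 days to 2015-12-25
Result: 2016-01-15

2016-01-15


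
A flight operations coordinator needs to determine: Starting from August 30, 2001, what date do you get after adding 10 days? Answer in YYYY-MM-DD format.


Start: 2001-08-30
Adding 10 days
Days remaining in August: 1
After August: 9 days still to add
September 2001 has 30 days, need 9
Result: 2001-09-09

2001-09-09


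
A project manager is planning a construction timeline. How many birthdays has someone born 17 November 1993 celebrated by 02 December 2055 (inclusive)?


Birth: 1993-11-17
Reference: 2055-12-02
Year difference: 2055 - 1993 = 62
Has birthday (11-17) occurred by 12-02? Yes
Age in full years: 62

62


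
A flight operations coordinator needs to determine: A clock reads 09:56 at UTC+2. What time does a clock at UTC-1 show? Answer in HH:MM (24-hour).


Local time: 09:56 at UTC+2 (offset 2h)
Target zone: UTC-1 (offset -1h)
Difference: -1 - (2) = -3 hours
Calculation: 9 + (-3) = 6
Result: 06:56

06:56


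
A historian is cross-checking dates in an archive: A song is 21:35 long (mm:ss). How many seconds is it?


Minutes: 21
Extra seconds: 35
Seconds per minute: 60
Minutes to seconds: 21 x 60 = 1260
Total: 1260 + 35 = 1295

1295


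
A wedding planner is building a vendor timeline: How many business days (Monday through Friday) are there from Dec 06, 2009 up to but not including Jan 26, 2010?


Start: 2009-12-06 (Sunday)
End (exclusive): 2010-01-26 (Tuesday)
Total calendar days: 51
Full weeks: 51 // 7 = 7 -> 35 weekdays
Remaining 2 days starting on Sunday:
  Sun(-), Mon(w) -> 1 weekdays
Total business days: 35 + 1 = 36

36


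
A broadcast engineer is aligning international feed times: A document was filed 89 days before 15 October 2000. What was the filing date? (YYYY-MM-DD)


Start: 2000-10-15
Subtracting 89 days
Days already passed in October: 15
After going back through October: 74 more days to subtract
September 2000: 30 days, 44 remaining
August 2000: 31 days, 13 remaining
July 2000 has 31 days, need 13
Result: 2000-07-18

2000-07-18


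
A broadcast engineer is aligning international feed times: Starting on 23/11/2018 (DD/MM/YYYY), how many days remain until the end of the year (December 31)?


Start: November 23, 2018
End: December 31, 2018
Days left in November: 7
December: 31
Sum of remaining months: 31
Total: 7 + 31 = 38

38


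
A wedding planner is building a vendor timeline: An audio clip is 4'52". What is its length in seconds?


Minutes: 4
Seconds: 52
Convert minutes to seconds: 4 x 60 = 240
Add remaining seconds: 240 + 52 = 292

292


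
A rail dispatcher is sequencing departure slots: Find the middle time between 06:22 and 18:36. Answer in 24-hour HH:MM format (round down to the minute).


Start time: 06:22 = 382 minutes from midnight
End time: 18:36 = 1116 minutes from midnight
Sum: 382 + 1116 = 1498
Midpoint: 1498 / 2 = 749 minutes
Convert: 749 / 60 = 12 hours, 29 minutes
Result: 12:29

12:29


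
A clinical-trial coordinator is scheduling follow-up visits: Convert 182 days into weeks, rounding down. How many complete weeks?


Total days: 182
Days per week: 7
Division: 182 / 7 = 26 remainder 0
Complete weeks: 26
Remaining days: 0

26


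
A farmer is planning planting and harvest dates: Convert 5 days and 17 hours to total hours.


Days: 5
Extra hours: 17
Hours per day: 24
Days to hours: 5 x 24 = 120
Total: 120 + 17 = 137

137


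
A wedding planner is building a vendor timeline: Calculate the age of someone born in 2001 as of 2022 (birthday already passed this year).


Birth year: 2001
Current year: 2022
Age = current year - birth year
Age = 2022 - 2001 = 21

21


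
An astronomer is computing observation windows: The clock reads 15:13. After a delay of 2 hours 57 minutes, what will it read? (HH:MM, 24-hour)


Start time: 15:13
Adding: 2 hours 57 minutes
Minutes: 13 + 57 = 70
Minute overflow: 70 >= 60, so carry 1 hour, minutes = 10
Hours: 15 + 2 + 1 = 18
Result: 18:10

18:10


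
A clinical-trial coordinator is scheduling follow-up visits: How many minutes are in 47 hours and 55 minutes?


Hours: 47
Minutes: 55
Convert hours to minutes: 47 x 60 = 2820
Add remaining minutes: 2820 + 55 = 2875

2875


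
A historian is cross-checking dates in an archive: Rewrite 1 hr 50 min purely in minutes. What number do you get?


Hours: 1
Extra minutes: 50
Minutes per hour: 60
Hours to minutes: 1 x 60 = 60
Total: 60 + 50 = 110

110


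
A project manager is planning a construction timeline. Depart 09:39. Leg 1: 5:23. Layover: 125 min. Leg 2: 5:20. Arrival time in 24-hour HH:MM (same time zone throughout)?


Depart: 09:39
Leg 1: +323 min -> 15:02
Layover: +125 min -> 17:07
Leg 2: +320 min -> 22:27
Total travel: 768 minutes = 12h 48m
Arrival: 22:27

22:27


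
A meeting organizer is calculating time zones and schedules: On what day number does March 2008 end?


Month: March
Year: 2008
March is a 31-day month
Total: 31 days

31


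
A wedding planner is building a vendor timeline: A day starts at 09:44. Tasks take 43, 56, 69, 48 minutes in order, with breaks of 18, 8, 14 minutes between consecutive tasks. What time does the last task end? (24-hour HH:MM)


Start: 09:44 = 584 min from midnight
  after task 1 (43 min): 10:27
  after break (18 min): 10:45
  after task 2 (56 min): 11:41
  after break (8 min): 11:49
  after task 3 (69 min): 12:58
  after break (14 min): 13:12
  after task 4 (48 min): 14:00
Total elapsed: 256 minutes
End time: 14:00

14:00


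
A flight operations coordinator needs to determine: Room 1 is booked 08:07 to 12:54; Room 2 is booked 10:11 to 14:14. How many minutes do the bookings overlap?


Interval A: [487, 774] minutes from midnight
Interval B: [611, 854] minutes from midnight
Overlap start = max(487, 611) = 611
Overlap end = min(774, 854) = 774
Overlap = 774 - 611 = 163 minutes

163


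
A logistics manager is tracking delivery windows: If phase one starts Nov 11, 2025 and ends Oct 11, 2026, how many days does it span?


Start date: 2025-11-11
End date: 2026-10-11
Nov 2025: +20 days
Dec 2025: +31 days
Jan 2026: +31 days
... (9 more months)
Total: 334 days

334


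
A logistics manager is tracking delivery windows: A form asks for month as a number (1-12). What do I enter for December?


Calendar month order:
11. November
12. December <--
December is month number 12

12


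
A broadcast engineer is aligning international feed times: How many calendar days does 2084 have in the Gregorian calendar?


Year: 2084
Check leap year rules:
Divisible by 4? Yes
Divisible by 100? No
2084 is a leap year
Days: 366

366


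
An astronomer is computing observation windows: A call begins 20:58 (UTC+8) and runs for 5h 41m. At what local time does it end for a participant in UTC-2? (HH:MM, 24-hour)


Start: 20:58 in UTC+8
Step 1 - add duration:
  minutes: 58 + 41 = 99 (carry 1h)
  hours: 20 + 5 + 1 = 26
  end in UTC+8: 02:39
Step 2 - convert UTC+8 -> UTC-2:
  offset difference: -2 - (8) = -10 hours
  2 + (-10) = -8 -> mod 24 = 16
Result: 16:39 in UTC-2

16:39


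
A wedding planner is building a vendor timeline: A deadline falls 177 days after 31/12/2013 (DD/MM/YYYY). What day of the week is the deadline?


Start: 2013-12-31 (Tuesday)
Step 1 - find target date: add 177 days
  2013-12-31 + 177 days = 2014-06-26
Step 2 - day of week:
  177 mod 7 = 2
  Tuesday + 2 days -> Thursday
Result: Thursday (2014-06-26)

Thursday


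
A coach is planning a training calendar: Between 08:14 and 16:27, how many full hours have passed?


Start: 08:14
End: 16:27
Hour difference: 16 - 8 = 8 hours
Minute difference: 27 - 14 = 13 minutes
Total minutes: 493
Complete hours: 493 / 60 = 8 (remainder 13)

8


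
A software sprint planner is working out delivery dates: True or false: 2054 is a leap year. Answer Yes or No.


Year: 2054
Divisible by 4? 2054 / 4 = 513.5 -> No
Not divisible by 4, so NOT a leap year

No


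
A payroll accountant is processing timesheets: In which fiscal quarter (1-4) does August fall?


Month: August (month 8)
Q1: January-March (months 1-3)
Q2: April-June (months 4-6)
Q3: July-September (months 7-9)
Q4: October-December (months 10-12)
Month 8 falls in Q3

3


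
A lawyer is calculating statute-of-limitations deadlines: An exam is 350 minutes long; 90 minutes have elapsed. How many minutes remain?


Total budget: 350 minutes
Time used: 90 minutes
Remaining: 350 - 90 = 260 minutes
Percent used: 25.7%
Percent remaining: 74.3%

260


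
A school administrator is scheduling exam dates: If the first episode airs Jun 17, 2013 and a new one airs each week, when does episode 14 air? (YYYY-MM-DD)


First occurrence: 2013-06-17 (occurrence 1)
Each occurrence is 7 days after the previous.
Occurrence 14 is 13 weeks after the first.
13 weeks = 91 days
2013-06-17 + 91 days = 2013-09-16

2013-09-16


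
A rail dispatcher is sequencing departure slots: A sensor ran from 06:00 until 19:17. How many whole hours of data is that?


Start: 06:00
End: 19:17
Hour difference: 19 - 6 = 13 hours
Minute difference: 17 - 0 = 17 minutes
Total minutes: 797
Complete hours: 797 / 60 = 13 (remainder 17)

13


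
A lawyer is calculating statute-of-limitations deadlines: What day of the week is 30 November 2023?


Date: 2023-11-30
January 1, 2023 is a Sunday
Day of year: 334
Offset from Jan 1: 333 days
333 mod 7 = 4
Result: Thursday

Thursday


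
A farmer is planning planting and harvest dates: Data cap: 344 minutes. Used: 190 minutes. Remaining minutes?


Total budget: 344 minutes
Time used: 190 minutes
Remaining: 344 - 190 = 154 minutes
Percent used: 55.2%
Percent remaining: 44.8%

154


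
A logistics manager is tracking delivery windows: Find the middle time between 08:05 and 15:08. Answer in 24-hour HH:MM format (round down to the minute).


Start time: 08:05 = 485 minutes from midnight
End time: 15:08 = 908 minutes from midnight
Sum: 485 + 908 = 1393
Midpoint: 1393 / 2 = 696 minutes
Convert: 696 / 60 = 11 hours, 36 minutes
Result: 11:36

11:36


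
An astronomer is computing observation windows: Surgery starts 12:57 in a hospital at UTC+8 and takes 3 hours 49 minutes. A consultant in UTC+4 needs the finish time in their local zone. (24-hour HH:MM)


Start: 12:57 in UTC+8
Step 1 - add duration:
  minutes: 57 + 49 = 106 (carry 1h)
  hours: 12 + 3 + 1 = 16
  end in UTC+8: 16:46
Step 2 - convert UTC+8 -> UTC+4:
  offset difference: 4 - (8) = -4 hours
  16 + (-4) = 12 -> mod 24 = 12
Result: 12:46 in UTC+4

12:46


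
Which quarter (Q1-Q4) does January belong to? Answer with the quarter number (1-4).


Month: January (month 1)
Q1: January-March (months 1-3)
Q2: April-June (months 4-6)
Q3: July-September (months 7-9)
Q4: October-December (months 10-12)
Month 1 falls in Q1

1


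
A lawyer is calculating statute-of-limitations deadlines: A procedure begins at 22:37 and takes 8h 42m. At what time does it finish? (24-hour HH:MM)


Start time: 22:37
Adding: 8 hours 42 minutes
Minutes: 37 + 42 = 79
Minute overflow: 79 >= 60, so carry 1 hour, minutes = 19
Hours: 22 + 8 + 1 = 31
Hour wraparound: 31 mod 24 = 7
Result: 07:19

07:19


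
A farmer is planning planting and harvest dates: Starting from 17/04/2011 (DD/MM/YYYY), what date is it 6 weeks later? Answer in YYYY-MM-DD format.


Start: 2011-04-17
Weeks to add: 6
Convert to days: 6 x 7 = 42 days
Add 42 days to 2011-04-17
Result: 2011-05-29

2011-05-29


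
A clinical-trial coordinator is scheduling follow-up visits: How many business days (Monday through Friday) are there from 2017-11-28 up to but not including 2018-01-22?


Start: 2017-11-28 (Tuesday)
End (exclusive): 2018-01-22 (Monday)
Total calendar days: 55
Full weeks: 55 // 7 = 7 -> 35 weekdays
Remaining 6 days starting on Tuesday:
  Tue(w), Wed(w), Thu(w), Fri(w), Sat(-), Sun(-) -> 4 weekdays
Total business days: 35 + 4 = 39

39


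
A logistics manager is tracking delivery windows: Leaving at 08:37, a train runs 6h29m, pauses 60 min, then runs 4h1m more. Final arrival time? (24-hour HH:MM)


Depart: 08:37
Leg 1: +389 min -> 15:06
Layover: +60 min -> 16:06
Leg 2: +241 min -> 20:07
Total travel: 690 minutes = 11h 30m
Arrival: 20:07

20:07


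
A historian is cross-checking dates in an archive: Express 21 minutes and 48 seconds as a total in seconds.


Minutes: 21
Seconds: 48
Convert minutes to seconds: 21 x 60 = 1260
Add remaining seconds: 1260 + 48 = 1308

1308


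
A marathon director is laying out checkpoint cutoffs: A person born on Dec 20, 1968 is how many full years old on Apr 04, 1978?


Birth: 1968-12-20
Reference: 1978-04-04
Year difference: 1978 - 1968 = 10
Has birthday (12-20) occurred by 04-04? No
Birthday not yet reached this year -> subtract 1
Age in full years: 9

9


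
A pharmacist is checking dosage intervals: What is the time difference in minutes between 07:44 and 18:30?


Start time: 07:44 = 464 minutes from midnight
End time: 18:30 = 1110 minutes from midnight
Difference: 1110 - 464 = 646 minutes
That is 10 hours and 46 minutes

646


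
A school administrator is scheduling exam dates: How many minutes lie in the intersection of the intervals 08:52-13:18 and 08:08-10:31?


Interval A: [532, 798] minutes from midnight
Interval B: [488, 631] minutes from midnight
Overlap start = max(532, 488) = 532
Overlap end = min(798, 631) = 631
Overlap = 631 - 532 = 99 minutes

99


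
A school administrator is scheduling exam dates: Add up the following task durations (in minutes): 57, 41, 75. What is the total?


Durations: 57, 41, 75
Running sum: 57
+ 41 = 98
+ 75 = 173
Total duration: 173 minutes
That is 2 hours and 53 minutes

173


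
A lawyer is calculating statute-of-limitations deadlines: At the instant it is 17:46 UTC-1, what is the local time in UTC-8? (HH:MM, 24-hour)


Local time: 17:46 at UTC-1 (offset -1h)
Target zone: UTC-8 (offset -8h)
Difference: -8 - (-1) = -7 hours
Calculation: 17 + (-7) = 10
Result: 10:46

10:46


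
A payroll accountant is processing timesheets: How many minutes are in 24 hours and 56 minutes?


Hours: 24
Extra minutes: 56
Minutes per hour: 60
Hours to minutes: 24 x 60 = 1440
Total: 1440 + 56 = 1496

1496


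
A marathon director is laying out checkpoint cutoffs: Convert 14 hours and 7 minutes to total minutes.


Hours: 14
Minutes: 7
Convert hours to minutes: 14 x 60 = 840
Add remaining minutes: 840 + 7 = 847

847


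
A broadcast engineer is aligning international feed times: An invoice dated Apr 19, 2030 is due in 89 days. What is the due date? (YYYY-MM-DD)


Start: 2030-04-19
Adding 89 days
Days remaining in April: 11
After April: 78 days still to add
May 2030: 31 days, 47 remaining
June 2030: 30 days, 17 remaining
July 2030 has 31 days, need 17
Result: 2030-07-17

2030-07-17


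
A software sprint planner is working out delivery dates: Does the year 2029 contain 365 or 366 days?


Year: 2029
Check leap year rules:
Divisible by 4? No
2029 is not a leap year
Days: 365

365


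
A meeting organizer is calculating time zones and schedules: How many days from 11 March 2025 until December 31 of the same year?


Start: March 11, 2025
End: December 31, 2025
Days left in March: 20
April: 30
May: 31
June: 30
July: 31
... plus remaining months
Sum of remaining months: 275
Total: 20 + 275 = 295

295


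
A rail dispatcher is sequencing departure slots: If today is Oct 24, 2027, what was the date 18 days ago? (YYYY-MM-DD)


Start: 2027-10-24
Subtracting 18 days
Days already passed in October: 24
Result: 2027-10-06

2027-10-06


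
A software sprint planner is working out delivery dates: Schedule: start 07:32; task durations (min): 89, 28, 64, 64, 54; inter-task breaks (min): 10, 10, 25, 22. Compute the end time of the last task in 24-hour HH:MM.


Start: 07:32 = 452 min from midnight
  after task 1 (89 min): 09:01
  after break (10 min): 09:11
  after task 2 (28 min): 09:39
  after break (10 min): 09:49
  after task 3 (64 min): 10:53
  after break (25 min): 11:18
  after task 4 (64 min): 12:22
  after break (22 min): 12:44
  after task 5 (54 min): 13:38
Total elapsed: 366 minutes
End time: 13:38

13:38


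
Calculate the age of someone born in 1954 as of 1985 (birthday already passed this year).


Birth year: 1954
Current year: 1985
Age = current year - birth year
Age = 1985 - 1954 = 31

31


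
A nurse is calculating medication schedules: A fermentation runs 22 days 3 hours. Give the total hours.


Days: 22
Extra hours: 3
Hours per day: 24
Days to hours: 22 x 24 = 528
Total: 528 + 3 = 531

531


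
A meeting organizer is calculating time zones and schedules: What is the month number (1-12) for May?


Calendar month order:
4. April
5. May <--
6. June
May is month number 5

5


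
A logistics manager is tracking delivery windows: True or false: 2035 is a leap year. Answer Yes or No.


Year: 2035
Divisible by 4? 2035 / 4 = 508.75 -> No
Not divisible by 4, so NOT a leap year

No


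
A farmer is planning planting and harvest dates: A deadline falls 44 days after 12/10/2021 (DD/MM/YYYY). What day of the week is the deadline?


Start: 2021-10-12 (Tuesday)
Step 1 - find target date: add 44 days
  2021-10-12 + 44 days = 2021-11-25
Step 2 - day of week:
  44 mod 7 = 2
  Tuesday + 2 days -> Thursday
Result: Thursday (2021-11-25)

Thursday


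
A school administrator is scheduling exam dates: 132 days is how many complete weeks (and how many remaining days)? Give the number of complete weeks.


Total days: 132
Days per week: 7
Division: 132 / 7 = 18 remainder 6
Complete weeks: 18
Remaining days: 6

18


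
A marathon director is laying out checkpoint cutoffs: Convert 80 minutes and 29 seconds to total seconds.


Minutes: 80
Extra seconds: 29
Seconds per minute: 60
Minutes to seconds: 80 x 60 = 4800
Total: 4800 + 29 = 4829

4829


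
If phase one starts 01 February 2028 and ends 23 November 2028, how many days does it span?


Start date: 2028-02-01
End date: 2028-11-23
Feb 2028: +29 days
Mar 2028: +31 days
Apr 2028: +30 days
... (7 more months)
Total: 296 days

296


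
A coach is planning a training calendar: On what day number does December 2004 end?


Month: December
Year: 2004
December is a 31-day month
Total: 31 days

31


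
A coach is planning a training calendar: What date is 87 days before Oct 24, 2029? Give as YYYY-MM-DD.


Start: 2029-10-24
Subtracting 87 days
Days already passed in October: 24
After going back through October: 63 more days to subtract
September 2029: 30 days, 33 remaining
August 2029: 31 days, 2 remaining
July 2029 has 31 days, need 2
Result: 2029-07-29

2029-07-29


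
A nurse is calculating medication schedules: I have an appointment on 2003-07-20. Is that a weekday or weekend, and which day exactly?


Date: 2003-07-20
January 1, 2003 is a Wednesday
Day of year: 201
Offset from Jan 1: 200 days
200 mod 7 = 4
Result: Sunday

Sunday


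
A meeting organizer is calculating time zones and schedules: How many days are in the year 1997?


Year: 1997
Check leap year rules:
Divisible by 4? No
1997 is not a leap year
Days: 365

365


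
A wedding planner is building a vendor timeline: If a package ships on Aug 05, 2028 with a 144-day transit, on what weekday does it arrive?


Start: 2028-08-05 (Saturday)
Step 1 - find target date: add 144 days
  2028-08-05 + 144 days = 2028-12-27
Step 2 - day of week:
  144 mod 7 = 4
  Saturday + 4 days -> Wednesday
Result: Wednesday (2028-12-27)

Wednesday


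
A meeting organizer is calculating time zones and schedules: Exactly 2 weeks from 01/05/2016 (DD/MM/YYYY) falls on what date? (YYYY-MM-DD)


Start: 2016-05-01
Weeks to add: 2
Convert to days: 2 x 7 = 14 days
Add 14 days to 2016-05-01
Result: 2016-05-15

2016-05-15


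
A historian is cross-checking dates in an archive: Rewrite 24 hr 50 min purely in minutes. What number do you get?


Hours: 24
Extra minutes: 50
Minutes per hour: 60
Hours to minutes: 24 x 60 = 1440
Total: 1440 + 50 = 1490

1490


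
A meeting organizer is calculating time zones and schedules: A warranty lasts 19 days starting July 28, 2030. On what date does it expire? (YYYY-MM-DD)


Start: 2030-07-28
Adding 19 days
Days remaining in July: 3
After July: 16 days still to add
August 2030 has 31 days, need 16
Result: 2030-08-16

2030-08-16


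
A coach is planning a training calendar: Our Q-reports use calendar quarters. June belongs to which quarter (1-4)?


Month: June (month 6)
Q1: January-March (months 1-3)
Q2: April-June (months 4-6)
Q3: July-September (months 7-9)
Q4: October-December (months 10-12)
Month 6 falls in Q2

2


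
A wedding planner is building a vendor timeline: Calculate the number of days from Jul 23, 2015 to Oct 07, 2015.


Start date: 2015-07-23
End date: 2015-10-07
Jul 2015: +9 days
Aug 2015: +31 days
Sep 2015: +30 days
Oct 2015: +6 days
Total: 76 days

76


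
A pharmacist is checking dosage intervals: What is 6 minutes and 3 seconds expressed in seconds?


Minutes: 6
Extra seconds: 3
Seconds per minute: 60
Minutes to seconds: 6 x 60 = 360
Total: 360 + 3 = 363

363


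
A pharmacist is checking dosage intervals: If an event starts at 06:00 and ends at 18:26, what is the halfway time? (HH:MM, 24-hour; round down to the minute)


Start time: 06:00 = 360 minutes from midnight
End time: 18:26 = 1106 minutes from midnight
Sum: 360 + 1106 = 1466
Midpoint: 1466 / 2 = 733 minutes
Convert: 733 / 60 = 12 hours, 13 minutes
Result: 12:13

12:13


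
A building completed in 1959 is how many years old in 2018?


Birth year: 1959
Current year: 2018
Age = current year - birth year
Age = 2018 - 1959 = 59

59


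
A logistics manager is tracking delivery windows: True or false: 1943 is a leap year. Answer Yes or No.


Year: 1943
Divisible by 4? 1943 / 4 = 485.75 -> No
Not divisible by 4, so NOT a leap year

No


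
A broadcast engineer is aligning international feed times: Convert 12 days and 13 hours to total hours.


Days: 12
Extra hours: 13
Hours per day: 24
Days to hours: 12 x 24 = 288
Total: 288 + 13 = 301

301


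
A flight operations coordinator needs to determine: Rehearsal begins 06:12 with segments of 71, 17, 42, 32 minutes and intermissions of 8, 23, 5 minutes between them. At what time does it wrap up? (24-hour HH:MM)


Start: 06:12 = 372 min from midnight
  after task 1 (71 min): 07:23
  after break (8 min): 07:31
  after task 2 (17 min): 07:48
  after break (23 min): 08:11
  after task 3 (42 min): 08:53
  after break (5 min): 08:58
  after task 4 (32 min): 09:30
Total elapsed: 198 minutes
End time: 09:30

09:30


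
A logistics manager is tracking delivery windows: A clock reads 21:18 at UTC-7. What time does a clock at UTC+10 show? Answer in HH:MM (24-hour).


Local time: 21:18 at UTC-7 (offset -7h)
Target zone: UTC+10 (offset 10h)
Difference: 10 - (-7) = 17 hours
Calculation: 21 + (17) = 38
Wraparound: (38) mod 24 = 14
Result: 14:18

14:18


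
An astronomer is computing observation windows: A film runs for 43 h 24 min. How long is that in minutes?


Hours: 43
Minutes: 24
Convert hours to minutes: 43 x 60 = 2580
Add remaining minutes: 2580 + 24 = 2604

2604


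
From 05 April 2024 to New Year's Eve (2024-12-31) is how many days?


Start: April 05, 2024
End: December 31, 2024
Days left in April: 25
May: 31
June: 30
July: 31
August: 31
... plus remaining months
Sum of remaining months: 245
Total: 25 + 245 = 270

270


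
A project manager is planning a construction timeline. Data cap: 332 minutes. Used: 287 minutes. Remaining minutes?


Total budget: 332 minutes
Time used: 287 minutes
Remaining: 332 - 287 = 45 minutes
Percent used: 86.4%
Percent remaining: 13.6%

45


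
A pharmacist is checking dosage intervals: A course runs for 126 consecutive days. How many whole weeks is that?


Total days: 126
Days per week: 7
Division: 126 / 7 = 18 remainder 0
Complete weeks: 18
Remaining days: 0

18


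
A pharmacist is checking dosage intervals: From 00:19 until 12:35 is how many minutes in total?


Start time: 00:19 = 19 minutes from midnight
End time: 12:35 = 755 minutes from midnight
Difference: 755 - 19 = 736 minutes
That is 12 hours and 16 minutes

736


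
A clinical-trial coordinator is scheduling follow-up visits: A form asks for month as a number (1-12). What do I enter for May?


Calendar month order:
4. April
5. May <--
6. June
May is month number 5

5


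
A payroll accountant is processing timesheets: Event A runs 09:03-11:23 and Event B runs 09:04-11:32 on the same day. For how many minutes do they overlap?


Interval A: [543, 683] minutes from midnight
Interval B: [544, 692] minutes from midnight
Overlap start = max(543, 544) = 544
Overlap end = min(683, 692) = 683
Overlap = 683 - 544 = 139 minutes

139


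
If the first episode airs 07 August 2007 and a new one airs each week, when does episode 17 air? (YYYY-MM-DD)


First occurrence: 2007-08-07 (occurrence 1)
Each occurrence is 7 days after the previous.
Occurrence 17 is 16 weeks after the first.
16 weeks = 112 days
2007-08-07 + 112 days = 2007-11-27

2007-11-27


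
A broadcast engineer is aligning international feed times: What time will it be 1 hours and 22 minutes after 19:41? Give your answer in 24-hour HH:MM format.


Start time: 19:41
Adding: 1 hours 22 minutes
Minutes: 41 + 22 = 63
Minute overflow: 63 >= 60, so carry 1 hour, minutes = 3
Hours: 19 + 1 + 1 = 21
Result: 21:03

21:03


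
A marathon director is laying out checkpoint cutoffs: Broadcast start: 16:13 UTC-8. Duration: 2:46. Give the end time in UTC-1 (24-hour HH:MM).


Start: 16:13 in UTC-8
Step 1 - add duration:
  minutes: 13 + 46 = 59
  hours: 16 + 2 + 0 = 18
  end in UTC-8: 18:59
Step 2 - convert UTC-8 -> UTC-1:
  offset difference: -1 - (-8) = 7 hours
  18 + (7) = 25 -> mod 24 = 1
Result: 01:59 in UTC-1

01:59


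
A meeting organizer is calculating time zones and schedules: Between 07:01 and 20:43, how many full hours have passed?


Start: 07:01
End: 20:43
Hour difference: 20 - 7 = 13 hours
Minute difference: 43 - 1 = 42 minutes
Total minutes: 822
Complete hours: 822 / 60 = 13 (remainder 42)

13


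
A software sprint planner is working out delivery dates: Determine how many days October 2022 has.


Month: October
Year: 2022
October is a 31-day month
Total: 31 days

31


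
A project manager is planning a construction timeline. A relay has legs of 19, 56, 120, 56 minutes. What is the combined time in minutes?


Durations: 19, 56, 120, 56
Running sum: 19
+ 56 = 75
+ 120 = 195
+ 56 = 251
Total duration: 251 minutes
That is 4 hours and 11 minutes

251


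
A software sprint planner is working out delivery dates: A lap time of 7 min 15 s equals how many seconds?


Minutes: 7
Seconds: 15
Convert minutes to seconds: 7 x 60 = 420
Add remaining seconds: 420 + 15 = 435

435


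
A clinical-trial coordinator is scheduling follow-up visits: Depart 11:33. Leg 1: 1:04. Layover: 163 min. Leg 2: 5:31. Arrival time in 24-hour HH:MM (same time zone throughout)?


Depart: 11:33
Leg 1: +64 min -> 12:37
Layover: +163 min -> 15:20
Leg 2: +331 min -> 20:51
Total travel: 558 minutes = 9h 18m
Arrival: 20:51

20:51


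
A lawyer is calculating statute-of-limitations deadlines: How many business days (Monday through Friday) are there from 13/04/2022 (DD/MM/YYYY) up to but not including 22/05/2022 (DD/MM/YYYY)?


Start: 2022-04-13 (Wednesday)
End (exclusive): 2022-05-22 (Sunday)
Total calendar days: 39
Full weeks: 39 // 7 = 5 -> 25 weekdays
Remaining 4 days starting on Wednesday:
  Wed(w), Thu(w), Fri(w), Sat(-) -> 3 weekdays
Total business days: 25 + 3 = 28

28


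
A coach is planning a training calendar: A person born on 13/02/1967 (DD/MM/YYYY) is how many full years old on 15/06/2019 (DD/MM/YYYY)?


Birth: 1967-02-13
Reference: 2019-06-15
Year difference: 2019 - 1967 = 52
Has birthday (02-13) occurred by 06-15? Yes
Age in full years: 52

52


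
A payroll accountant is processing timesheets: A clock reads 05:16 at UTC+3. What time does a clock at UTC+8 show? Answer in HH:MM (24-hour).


Local time: 05:16 at UTC+3 (offset 3h)
Target zone: UTC+8 (offset 8h)
Difference: 8 - (3) = 5 hours
Calculation: 5 + (5) = 10
Result: 10:16

10:16


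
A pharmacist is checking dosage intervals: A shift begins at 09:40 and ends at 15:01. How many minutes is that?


Start time: 09:40 = 580 minutes from midnight
End time: 15:01 = 901 minutes from midnight
Difference: 901 - 580 = 321 minutes
That is 5 hours and 21 minutes

321


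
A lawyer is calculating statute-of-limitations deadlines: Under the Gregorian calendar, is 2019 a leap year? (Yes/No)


Year: 2019
Divisible by 4? 2019 / 4 = 504.75 -> No
Not divisible by 4, so NOT a leap year

No


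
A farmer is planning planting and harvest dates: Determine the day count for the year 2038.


Year: 2038
Check leap year rules:
Divisible by 4? No
2038 is not a leap year
Days: 365

365


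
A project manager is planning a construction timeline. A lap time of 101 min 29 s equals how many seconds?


Minutes: 101
Seconds: 29
Convert minutes to seconds: 101 x 60 = 6060
Add remaining seconds: 6060 + 29 = 6089

6089


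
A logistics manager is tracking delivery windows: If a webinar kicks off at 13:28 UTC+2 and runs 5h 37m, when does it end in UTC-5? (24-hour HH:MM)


Start: 13:28 in UTC+2
Step 1 - add duration:
  minutes: 28 + 37 = 65 (carry 1h)
  hours: 13 + 5 + 1 = 19
  end in UTC+2: 19:05
Step 2 - convert UTC+2 -> UTC-5:
  offset difference: -5 - (2) = -7 hours
  19 + (-7) = 12 -> mod 24 = 12
Result: 12:05 in UTC-5

12:05


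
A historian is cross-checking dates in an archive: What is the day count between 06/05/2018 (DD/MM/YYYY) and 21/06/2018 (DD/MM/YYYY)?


Start date: 2018-05-06
End date: 2018-06-21
May 2018: +26 days
Jun 2018: +20 days
Total: 46 days

46


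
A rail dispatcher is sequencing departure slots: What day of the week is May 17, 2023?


Date: 2023-05-17
January 1, 2023 is a Sunday
Day of year: 137
Offset from Jan 1: 136 days
136 mod 7 = 3
Result: Wednesday

Wednesday


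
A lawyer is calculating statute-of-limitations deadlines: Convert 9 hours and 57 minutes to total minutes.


Hours: 9
Extra minutes: 57
Minutes per hour: 60
Hours to minutes: 9 x 60 = 540
Total: 540 + 57 = 597

597


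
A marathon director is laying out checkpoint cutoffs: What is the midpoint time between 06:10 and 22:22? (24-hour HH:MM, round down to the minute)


Start time: 06:10 = 370 minutes from midnight
End time: 22:22 = 1342 minutes from midnight
Sum: 370 + 1342 = 1712
Midpoint: 1712 / 2 = 856 minutes
Convert: 856 / 60 = 14 hours, 16 minutes
Result: 14:16

14:16


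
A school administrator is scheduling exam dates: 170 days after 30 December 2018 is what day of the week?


Start: 2018-12-30 (Sunday)
Step 1 - find target date: add 170 days
  2018-12-30 + 170 days = 2019-06-18
Step 2 - day of week:
  170 mod 7 = 2
  Sunday + 2 days -> Tuesday
Result: Tuesday (2019-06-18)

Tuesday


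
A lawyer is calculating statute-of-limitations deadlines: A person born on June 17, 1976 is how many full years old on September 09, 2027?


Birth: 1976-06-17
Reference: 2027-09-09
Year difference: 2027 - 1976 = 51
Has birthday (06-17) occurred by 09-09? Yes
Age in full years: 51

51


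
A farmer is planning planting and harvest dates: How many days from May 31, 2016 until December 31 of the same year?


Start: May 31, 2016
End: December 31, 2016
Days left in May: 0
June: 30
July: 31
August: 31
September: 30
... plus remaining months
Sum of remaining months: 214
Total: 0 + 214 = 214

214


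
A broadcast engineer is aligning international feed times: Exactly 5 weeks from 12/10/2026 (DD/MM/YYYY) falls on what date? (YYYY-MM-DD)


Start: 2026-10-12
Weeks to add: 5
Convert to days: 5 x 7 = 35 days
Add 35 days to 2026-10-12
Result: 2026-11-16

2026-11-16


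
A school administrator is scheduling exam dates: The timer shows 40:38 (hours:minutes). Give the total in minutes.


Hours: 40
Minutes: 38
Convert hours to minutes: 40 x 60 = 2400
Add remaining minutes: 2400 + 38 = 2438

2438


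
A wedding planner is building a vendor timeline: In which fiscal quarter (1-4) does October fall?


Month: October (month 10)
Q1: January-March (months 1-3)
Q2: April-June (months 4-6)
Q3: July-September (months 7-9)
Q4: October-December (months 10-12)
Month 10 falls in Q4

4


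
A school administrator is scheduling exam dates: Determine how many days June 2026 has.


Month: June
Year: 2026
June is a 30-day month
Total: 30 days

30


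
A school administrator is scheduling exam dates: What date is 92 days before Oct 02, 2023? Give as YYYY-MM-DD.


Start: 2023-10-02
Subtracting 92 days
Days already passed in October: 2
After going back through October: 90 more days to subtract
September 2023: 30 days, 60 remaining
August 2023: 31 days, 29 remaining
July 2023 has 31 days, need 29
Result: 2023-07-02

2023-07-02


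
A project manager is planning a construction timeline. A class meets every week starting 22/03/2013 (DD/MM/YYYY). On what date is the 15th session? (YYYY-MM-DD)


First occurrence: 2013-03-22 (occurrence 1)
Each occurrence is 7 days after the previous.
Occurrence 15 is 14 weeks after the first.
14 weeks = 98 days
2013-03-22 + 98 days = 2013-06-28

2013-06-28


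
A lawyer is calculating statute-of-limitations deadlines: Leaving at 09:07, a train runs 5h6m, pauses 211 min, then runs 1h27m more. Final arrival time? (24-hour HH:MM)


Depart: 09:07
Leg 1: +306 min -> 14:13
Layover: +211 min -> 17:44
Leg 2: +87 min -> 19:11
Total travel: 604 minutes = 10h 4m
Arrival: 19:11

19:11


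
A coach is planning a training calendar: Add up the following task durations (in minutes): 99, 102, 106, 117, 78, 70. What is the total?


Durations: 99, 102, 106, 117, 78, 70
Running sum: 99
+ 102 = 201
+ 106 = 307
+ 117 = 424
+ 78 = 502
+ 70 = 572
Total duration: 572 minutes
That is 9 hours and 32 minutes

572


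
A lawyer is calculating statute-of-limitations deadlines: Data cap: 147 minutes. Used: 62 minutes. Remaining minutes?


Total budget: 147 minutes
Time used: 62 minutes
Remaining: 147 - 62 = 85 minutes
Percent used: 42.2%
Percent remaining: 57.8%

85


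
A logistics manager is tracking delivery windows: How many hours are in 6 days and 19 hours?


Days: 6
Extra hours: 19
Hours per day: 24
Days to hours: 6 x 24 = 144
Total: 144 + 19 = 163

163


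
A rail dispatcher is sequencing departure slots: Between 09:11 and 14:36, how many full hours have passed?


Start: 09:11
End: 14:36
Hour difference: 14 - 9 = 5 hours
Minute difference: 36 - 11 = 25 minutes
Total minutes: 325
Complete hours: 325 / 60 = 5 (remainder 25)

5


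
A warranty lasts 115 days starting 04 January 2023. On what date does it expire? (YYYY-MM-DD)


Start: 2023-01-04
Adding 115 days
Days remaining in January: 27
After January: 88 days still to add
February 2023: 28 days, 60 remaining
March 2023: 31 days, 29 remaining
April 2023 has 30 days, need 29
Result: 2023-04-29

2023-04-29


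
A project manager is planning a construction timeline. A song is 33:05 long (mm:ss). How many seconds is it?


Minutes: 33
Extra seconds: 5
Seconds per minute: 60
Minutes to seconds: 33 x 60 = 1980
Total: 1980 + 5 = 1985

1985


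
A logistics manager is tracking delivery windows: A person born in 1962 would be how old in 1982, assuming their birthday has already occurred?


Birth year: 1962
Current year: 1982
Age = current year - birth year
Age = 1982 - 1962 = 20

20


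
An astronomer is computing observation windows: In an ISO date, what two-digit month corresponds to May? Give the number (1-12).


Calendar month order:
4. April
5. May <--
6. June
May is month number 5

5


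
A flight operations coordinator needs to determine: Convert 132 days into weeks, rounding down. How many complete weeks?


Total days: 132
Days per week: 7
Division: 132 / 7 = 18 remainder 6
Complete weeks: 18
Remaining days: 6

18


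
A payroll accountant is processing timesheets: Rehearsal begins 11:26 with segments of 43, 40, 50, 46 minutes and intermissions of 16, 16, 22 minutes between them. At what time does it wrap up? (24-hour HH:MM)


Start: 11:26 = 686 min from midnight
  after task 1 (43 min): 12:09
  after break (16 min): 12:25
  after task 2 (40 min): 13:05
  after break (16 min): 13:21
  after task 3 (50 min): 14:11
  after break (22 min): 14:33
  after task 4 (46 min): 15:19
Total elapsed: 233 minutes
End time: 15:19

15:19


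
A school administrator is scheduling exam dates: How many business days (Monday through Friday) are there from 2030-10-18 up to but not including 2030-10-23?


Start: 2030-10-18 (Friday)
End (exclusive): 2030-10-23 (Wednesday)
Total calendar days: 5
Full weeks: 5 // 7 = 0 -> 0 weekdays
Remaining 5 days starting on Friday:
  Fri(w), Sat(-), Sun(-), Mon(w), Tue(w) -> 3 weekdays
Total business days: 0 + 3 = 3

3


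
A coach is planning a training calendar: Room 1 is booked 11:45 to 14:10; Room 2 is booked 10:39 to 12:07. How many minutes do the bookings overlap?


Interval A: [705, 850] minutes from midnight
Interval B: [639, 727] minutes from midnight
Overlap start = max(705, 639) = 705
Overlap end = min(850, 727) = 727
Overlap = 727 - 705 = 22 minutes

22


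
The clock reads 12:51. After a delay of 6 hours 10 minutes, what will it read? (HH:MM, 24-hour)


Start time: 12:51
Adding: 6 hours 10 minutes
Minutes: 51 + 10 = 61
Minute overflow: 61 >= 60, so carry 1 hour, minutes = 1
Hours: 12 + 6 + 1 = 19
Result: 19:01

19:01


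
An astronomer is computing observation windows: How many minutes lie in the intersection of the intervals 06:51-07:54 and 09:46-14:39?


Interval A: [411, 474] minutes from midnight
Interval B: [586, 879] minutes from midnight
Overlap start = max(411, 586) = 586
Overlap end = min(474, 879) = 474
End <= start, so the intervals do not overlap: 0 minutes

0


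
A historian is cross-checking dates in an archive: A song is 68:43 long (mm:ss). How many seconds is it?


Minutes: 68
Extra seconds: 43
Seconds per minute: 60
Minutes to seconds: 68 x 60 = 4080
Total: 4080 + 43 = 4123

4123


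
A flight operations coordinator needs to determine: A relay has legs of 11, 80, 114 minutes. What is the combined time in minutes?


Durations: 11, 80, 114
Running sum: 11
+ 80 = 91
+ 114 = 205
Total duration: 205 minutes
That is 3 hours and 25 minutes

205


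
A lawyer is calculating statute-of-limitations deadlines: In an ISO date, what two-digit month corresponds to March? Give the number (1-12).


Calendar month order:
2. February
3. March <--
4. April
March is month number 3

3


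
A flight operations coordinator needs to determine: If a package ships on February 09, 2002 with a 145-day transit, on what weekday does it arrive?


Start: 2002-02-09 (Saturday)
Step 1 - find target date: add 145 days
  2002-02-09 + 145 days = 2002-07-04
Step 2 - day of week:
  145 mod 7 = 5
  Saturday + 5 days -> Thursday
Result: Thursday (2002-07-04)

Thursday
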